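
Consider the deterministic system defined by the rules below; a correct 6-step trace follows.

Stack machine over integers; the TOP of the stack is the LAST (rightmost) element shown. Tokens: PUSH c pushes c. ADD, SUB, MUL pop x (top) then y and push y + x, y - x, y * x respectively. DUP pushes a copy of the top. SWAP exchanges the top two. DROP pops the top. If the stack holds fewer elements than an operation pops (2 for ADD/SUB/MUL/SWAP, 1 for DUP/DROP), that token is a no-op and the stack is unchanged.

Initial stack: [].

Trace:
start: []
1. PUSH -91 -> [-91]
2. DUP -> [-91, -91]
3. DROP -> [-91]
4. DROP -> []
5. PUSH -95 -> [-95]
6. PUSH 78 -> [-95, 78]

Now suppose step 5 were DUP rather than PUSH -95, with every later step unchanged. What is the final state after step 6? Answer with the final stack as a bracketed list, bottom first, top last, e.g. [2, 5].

[78]

(re-executing from step 5 with the substitution; state before step 5: [])
5. DUP -> []
6. PUSH 78 -> [78]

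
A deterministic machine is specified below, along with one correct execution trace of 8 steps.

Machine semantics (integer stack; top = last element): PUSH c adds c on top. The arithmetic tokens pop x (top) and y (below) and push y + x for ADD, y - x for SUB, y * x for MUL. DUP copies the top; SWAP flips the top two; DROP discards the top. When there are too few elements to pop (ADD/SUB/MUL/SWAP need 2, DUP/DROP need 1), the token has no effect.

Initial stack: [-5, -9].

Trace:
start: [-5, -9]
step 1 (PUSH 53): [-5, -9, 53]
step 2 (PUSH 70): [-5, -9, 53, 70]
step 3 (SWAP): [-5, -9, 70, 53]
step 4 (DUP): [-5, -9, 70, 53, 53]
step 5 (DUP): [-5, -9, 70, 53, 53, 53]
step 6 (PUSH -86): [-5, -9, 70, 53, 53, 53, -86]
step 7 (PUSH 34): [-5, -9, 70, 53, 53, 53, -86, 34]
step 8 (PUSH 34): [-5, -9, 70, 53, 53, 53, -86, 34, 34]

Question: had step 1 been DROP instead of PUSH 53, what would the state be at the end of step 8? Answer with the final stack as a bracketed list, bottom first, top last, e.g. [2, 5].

[70, -5, -5, -5, -86, 34, 34]

(re-executing from step 1 with the substitution; state before step 1: [-5, -9])
step 1 (DROP): [-5]
step 2 (PUSH 70): [-5, 70]
step 3 (SWAP): [70, -5]
step 4 (DUP): [70, -5, -5]
step 5 (DUP): [70, -5, -5, -5]
step 6 (PUSH -86): [70, -5, -5, -5, -86]
step 7 (PUSH 34): [70, -5, -5, -5, -86, 34]
step 8 (PUSH 34): [70, -5, -5, -5, -86, 34, 34]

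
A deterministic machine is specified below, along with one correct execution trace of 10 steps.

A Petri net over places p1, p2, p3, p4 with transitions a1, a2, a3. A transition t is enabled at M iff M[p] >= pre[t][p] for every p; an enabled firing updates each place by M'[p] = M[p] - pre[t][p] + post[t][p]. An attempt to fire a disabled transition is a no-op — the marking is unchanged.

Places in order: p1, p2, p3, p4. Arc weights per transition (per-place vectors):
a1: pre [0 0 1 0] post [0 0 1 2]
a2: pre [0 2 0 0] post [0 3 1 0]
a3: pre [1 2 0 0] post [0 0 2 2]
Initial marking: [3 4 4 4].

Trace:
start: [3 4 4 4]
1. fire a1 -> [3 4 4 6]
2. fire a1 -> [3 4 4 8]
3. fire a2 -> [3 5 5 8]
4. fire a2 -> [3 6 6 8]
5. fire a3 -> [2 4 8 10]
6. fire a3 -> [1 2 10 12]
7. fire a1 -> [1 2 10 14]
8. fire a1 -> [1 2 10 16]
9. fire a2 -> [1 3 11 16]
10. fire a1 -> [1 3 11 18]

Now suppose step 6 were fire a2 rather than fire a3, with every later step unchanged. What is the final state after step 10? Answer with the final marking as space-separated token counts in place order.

(re-executing from step 6 with the substitution; state before step 6: [2 4 8 10])
6. fire a2 -> [2 5 9 10]
7. fire a1 -> [2 5 9 12]
8. fire a1 -> [2 5 9 14]
9. fire a2 -> [2 6 10 14]
10. fire a1 -> [2 6 10 16]

2 6 10 16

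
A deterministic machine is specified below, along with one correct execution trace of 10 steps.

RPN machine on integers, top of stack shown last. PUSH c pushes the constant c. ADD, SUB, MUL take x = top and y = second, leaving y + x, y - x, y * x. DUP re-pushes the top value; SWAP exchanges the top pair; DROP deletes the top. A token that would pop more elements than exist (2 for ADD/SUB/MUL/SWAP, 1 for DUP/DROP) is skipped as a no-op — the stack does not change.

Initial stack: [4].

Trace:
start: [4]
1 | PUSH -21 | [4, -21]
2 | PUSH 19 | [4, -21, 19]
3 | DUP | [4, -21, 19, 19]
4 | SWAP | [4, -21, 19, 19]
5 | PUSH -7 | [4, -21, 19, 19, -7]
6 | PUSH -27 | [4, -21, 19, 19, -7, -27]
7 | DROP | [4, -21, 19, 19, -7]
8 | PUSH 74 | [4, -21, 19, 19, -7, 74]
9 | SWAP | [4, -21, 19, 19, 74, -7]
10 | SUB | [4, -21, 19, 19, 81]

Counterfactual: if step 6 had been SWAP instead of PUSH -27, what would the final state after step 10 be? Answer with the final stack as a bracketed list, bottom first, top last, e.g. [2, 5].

[4, -21, 19, 81]

(re-executing from step 6 with the substitution; state before step 6: [4, -21, 19, 19, -7])
6 | SWAP | [4, -21, 19, -7, 19]
7 | DROP | [4, -21, 19, -7]
8 | PUSH 74 | [4, -21, 19, -7, 74]
9 | SWAP | [4, -21, 19, 74, -7]
10 | SUB | [4, -21, 19, 81]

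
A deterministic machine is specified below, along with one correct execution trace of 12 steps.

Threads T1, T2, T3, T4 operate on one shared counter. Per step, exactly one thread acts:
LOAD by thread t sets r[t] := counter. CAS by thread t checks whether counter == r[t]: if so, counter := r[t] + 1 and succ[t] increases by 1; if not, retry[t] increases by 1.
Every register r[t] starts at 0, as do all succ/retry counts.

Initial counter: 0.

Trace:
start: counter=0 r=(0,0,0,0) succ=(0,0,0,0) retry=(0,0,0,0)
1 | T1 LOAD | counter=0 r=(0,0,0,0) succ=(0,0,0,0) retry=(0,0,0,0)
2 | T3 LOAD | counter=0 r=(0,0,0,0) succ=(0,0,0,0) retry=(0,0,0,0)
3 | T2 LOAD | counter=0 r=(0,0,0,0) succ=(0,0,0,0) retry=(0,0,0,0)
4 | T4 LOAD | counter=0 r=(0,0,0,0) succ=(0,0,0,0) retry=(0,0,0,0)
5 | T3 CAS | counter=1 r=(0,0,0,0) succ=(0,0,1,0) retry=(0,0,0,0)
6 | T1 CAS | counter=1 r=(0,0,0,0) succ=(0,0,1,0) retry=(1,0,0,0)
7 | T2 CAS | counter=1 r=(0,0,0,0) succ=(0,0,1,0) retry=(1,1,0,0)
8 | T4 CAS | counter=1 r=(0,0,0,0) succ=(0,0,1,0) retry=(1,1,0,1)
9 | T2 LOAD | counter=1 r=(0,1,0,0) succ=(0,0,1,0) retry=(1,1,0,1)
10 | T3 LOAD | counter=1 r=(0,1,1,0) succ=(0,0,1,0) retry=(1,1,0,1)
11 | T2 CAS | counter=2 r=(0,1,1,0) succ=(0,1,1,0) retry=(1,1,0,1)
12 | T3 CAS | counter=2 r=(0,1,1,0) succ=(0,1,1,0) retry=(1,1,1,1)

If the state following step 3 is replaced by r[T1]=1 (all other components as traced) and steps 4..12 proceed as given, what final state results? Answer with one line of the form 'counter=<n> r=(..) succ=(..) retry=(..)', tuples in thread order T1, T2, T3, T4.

counter=3 r=(1,2,2,0) succ=(1,1,1,0) retry=(0,1,1,1)

state after step 3 := counter=0 r=(1,0,0,0) succ=(0,0,0,0) retry=(0,0,0,0)
4 | T4 LOAD | counter=0 r=(1,0,0,0) succ=(0,0,0,0) retry=(0,0,0,0)
5 | T3 CAS | counter=1 r=(1,0,0,0) succ=(0,0,1,0) retry=(0,0,0,0)
6 | T1 CAS | counter=2 r=(1,0,0,0) succ=(1,0,1,0) retry=(0,0,0,0)
7 | T2 CAS | counter=2 r=(1,0,0,0) succ=(1,0,1,0) retry=(0,1,0,0)
8 | T4 CAS | counter=2 r=(1,0,0,0) succ=(1,0,1,0) retry=(0,1,0,1)
9 | T2 LOAD | counter=2 r=(1,2,0,0) succ=(1,0,1,0) retry=(0,1,0,1)
10 | T3 LOAD | counter=2 r=(1,2,2,0) succ=(1,0,1,0) retry=(0,1,0,1)
11 | T2 CAS | counter=3 r=(1,2,2,0) succ=(1,1,1,0) retry=(0,1,0,1)
12 | T3 CAS | counter=3 r=(1,2,2,0) succ=(1,1,1,0) retry=(0,1,1,1)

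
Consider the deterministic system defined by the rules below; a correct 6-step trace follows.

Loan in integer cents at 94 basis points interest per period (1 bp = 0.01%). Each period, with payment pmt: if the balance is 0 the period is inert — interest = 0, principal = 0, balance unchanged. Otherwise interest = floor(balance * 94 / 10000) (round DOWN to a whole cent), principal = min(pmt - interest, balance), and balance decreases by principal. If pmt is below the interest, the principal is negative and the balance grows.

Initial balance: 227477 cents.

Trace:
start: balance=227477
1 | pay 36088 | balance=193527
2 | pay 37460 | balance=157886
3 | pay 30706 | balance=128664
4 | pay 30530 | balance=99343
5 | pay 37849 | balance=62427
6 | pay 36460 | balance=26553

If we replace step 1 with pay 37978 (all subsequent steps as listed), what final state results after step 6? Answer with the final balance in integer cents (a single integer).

(re-executing from step 1 with the substitution; state before step 1: balance=227477)
1 | pay 37978 | balance=191637
2 | pay 37460 | balance=155978
3 | pay 30706 | balance=126738
4 | pay 30530 | balance=97399
5 | pay 37849 | balance=60465
6 | pay 36460 | balance=24573

24573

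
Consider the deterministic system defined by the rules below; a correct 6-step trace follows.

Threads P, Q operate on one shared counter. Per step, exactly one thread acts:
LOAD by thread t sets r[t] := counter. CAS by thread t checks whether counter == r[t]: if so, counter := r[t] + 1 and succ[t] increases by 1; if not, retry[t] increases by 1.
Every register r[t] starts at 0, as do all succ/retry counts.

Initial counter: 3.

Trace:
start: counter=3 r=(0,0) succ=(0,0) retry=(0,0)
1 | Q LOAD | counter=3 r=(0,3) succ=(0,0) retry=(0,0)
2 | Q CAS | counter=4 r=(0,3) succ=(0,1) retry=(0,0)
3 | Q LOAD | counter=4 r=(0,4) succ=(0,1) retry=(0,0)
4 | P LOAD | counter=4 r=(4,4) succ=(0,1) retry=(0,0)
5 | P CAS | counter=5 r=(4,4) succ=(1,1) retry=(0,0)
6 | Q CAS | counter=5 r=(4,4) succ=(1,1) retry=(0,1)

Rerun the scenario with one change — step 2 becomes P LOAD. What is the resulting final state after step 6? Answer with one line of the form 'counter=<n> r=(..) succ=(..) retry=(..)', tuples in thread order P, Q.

counter=4 r=(3,3) succ=(1,0) retry=(0,1)

(re-executing from step 2 with the substitution; state before step 2: counter=3 r=(0,3) succ=(0,0) retry=(0,0))
2 | P LOAD | counter=3 r=(3,3) succ=(0,0) retry=(0,0)
3 | Q LOAD | counter=3 r=(3,3) succ=(0,0) retry=(0,0)
4 | P LOAD | counter=3 r=(3,3) succ=(0,0) retry=(0,0)
5 | P CAS | counter=4 r=(3,3) succ=(1,0) retry=(0,0)
6 | Q CAS | counter=4 r=(3,3) succ=(1,0) retry=(0,1)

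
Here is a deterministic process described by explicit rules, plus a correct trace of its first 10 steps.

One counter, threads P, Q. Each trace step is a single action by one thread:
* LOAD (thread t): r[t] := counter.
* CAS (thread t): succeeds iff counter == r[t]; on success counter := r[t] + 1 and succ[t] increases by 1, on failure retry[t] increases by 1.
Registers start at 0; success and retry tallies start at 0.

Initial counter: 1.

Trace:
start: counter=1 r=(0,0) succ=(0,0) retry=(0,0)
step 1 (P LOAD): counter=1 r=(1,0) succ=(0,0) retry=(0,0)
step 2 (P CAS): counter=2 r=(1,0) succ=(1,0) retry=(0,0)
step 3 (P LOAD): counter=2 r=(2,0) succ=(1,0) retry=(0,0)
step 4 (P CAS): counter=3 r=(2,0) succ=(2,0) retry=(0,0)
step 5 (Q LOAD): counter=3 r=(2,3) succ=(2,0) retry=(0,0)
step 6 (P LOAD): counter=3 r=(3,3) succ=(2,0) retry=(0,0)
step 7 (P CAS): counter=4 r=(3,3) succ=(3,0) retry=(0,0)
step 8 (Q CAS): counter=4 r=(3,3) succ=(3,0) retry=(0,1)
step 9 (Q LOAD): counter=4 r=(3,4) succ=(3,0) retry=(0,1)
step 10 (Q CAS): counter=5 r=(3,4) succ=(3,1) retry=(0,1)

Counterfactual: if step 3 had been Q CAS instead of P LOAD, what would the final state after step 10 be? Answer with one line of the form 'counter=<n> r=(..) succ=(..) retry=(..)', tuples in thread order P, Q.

(re-executing from step 3 with the substitution; state before step 3: counter=2 r=(1,0) succ=(1,0) retry=(0,0))
step 3 (Q CAS): counter=2 r=(1,0) succ=(1,0) retry=(0,1)
step 4 (P CAS): counter=2 r=(1,0) succ=(1,0) retry=(1,1)
step 5 (Q LOAD): counter=2 r=(1,2) succ=(1,0) retry=(1,1)
step 6 (P LOAD): counter=2 r=(2,2) succ=(1,0) retry=(1,1)
step 7 (P CAS): counter=3 r=(2,2) succ=(2,0) retry=(1,1)
step 8 (Q CAS): counter=3 r=(2,2) succ=(2,0) retry=(1,2)
step 9 (Q LOAD): counter=3 r=(2,3) succ=(2,0) retry=(1,2)
step 10 (Q CAS): counter=4 r=(2,3) succ=(2,1) retry=(1,2)

counter=4 r=(2,3) succ=(2,1) retry=(1,2)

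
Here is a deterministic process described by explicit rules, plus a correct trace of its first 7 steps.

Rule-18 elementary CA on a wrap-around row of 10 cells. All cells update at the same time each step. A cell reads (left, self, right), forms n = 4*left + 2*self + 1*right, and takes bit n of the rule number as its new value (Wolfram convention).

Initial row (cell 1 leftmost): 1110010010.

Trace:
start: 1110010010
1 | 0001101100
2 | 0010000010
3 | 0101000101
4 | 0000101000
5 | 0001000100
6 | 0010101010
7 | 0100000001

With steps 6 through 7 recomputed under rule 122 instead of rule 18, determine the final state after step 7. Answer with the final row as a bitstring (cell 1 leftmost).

(re-executing steps 6..7 under rule 122; state before step 6: 0001000100)
6 | 0010101010
7 | 0101010101

0101010101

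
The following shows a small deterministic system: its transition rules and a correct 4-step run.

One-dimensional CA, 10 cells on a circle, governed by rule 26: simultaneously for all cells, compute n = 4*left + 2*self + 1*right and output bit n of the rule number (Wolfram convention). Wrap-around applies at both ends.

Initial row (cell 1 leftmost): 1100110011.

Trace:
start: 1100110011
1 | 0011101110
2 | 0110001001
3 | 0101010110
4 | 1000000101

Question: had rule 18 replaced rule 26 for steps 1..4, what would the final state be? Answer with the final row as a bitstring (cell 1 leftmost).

0000110000

(re-executing steps 1..4 under rule 18; state before step 1: 1100110011)
1 | 0011001100
2 | 0100110010
3 | 1011001101
4 | 0000110000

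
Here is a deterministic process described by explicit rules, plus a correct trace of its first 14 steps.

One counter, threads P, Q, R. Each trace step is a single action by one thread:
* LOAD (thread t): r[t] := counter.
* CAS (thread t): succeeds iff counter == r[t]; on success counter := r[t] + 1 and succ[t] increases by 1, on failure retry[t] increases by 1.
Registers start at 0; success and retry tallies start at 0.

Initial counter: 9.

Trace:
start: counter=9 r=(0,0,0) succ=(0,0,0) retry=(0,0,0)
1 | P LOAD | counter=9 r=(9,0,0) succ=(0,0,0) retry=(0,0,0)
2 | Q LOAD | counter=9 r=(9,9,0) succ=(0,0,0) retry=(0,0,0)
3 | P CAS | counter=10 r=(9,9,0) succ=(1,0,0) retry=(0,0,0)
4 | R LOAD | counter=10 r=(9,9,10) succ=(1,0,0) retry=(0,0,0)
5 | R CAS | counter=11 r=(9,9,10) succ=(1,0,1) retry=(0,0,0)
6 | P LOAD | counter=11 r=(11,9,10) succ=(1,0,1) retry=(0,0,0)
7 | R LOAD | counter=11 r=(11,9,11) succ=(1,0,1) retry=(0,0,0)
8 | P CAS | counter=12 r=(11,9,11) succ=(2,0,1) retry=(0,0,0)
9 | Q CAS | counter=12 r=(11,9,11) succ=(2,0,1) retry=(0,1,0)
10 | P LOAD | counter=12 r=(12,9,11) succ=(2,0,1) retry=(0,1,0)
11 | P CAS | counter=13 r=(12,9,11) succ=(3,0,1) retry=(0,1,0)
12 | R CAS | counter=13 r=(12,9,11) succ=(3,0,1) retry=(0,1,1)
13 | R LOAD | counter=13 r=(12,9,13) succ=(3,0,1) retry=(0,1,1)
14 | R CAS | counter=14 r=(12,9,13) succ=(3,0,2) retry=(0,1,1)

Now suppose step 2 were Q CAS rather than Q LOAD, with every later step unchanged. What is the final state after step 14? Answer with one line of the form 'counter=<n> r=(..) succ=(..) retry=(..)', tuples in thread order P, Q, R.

(re-executing from step 2 with the substitution; state before step 2: counter=9 r=(9,0,0) succ=(0,0,0) retry=(0,0,0))
2 | Q CAS | counter=9 r=(9,0,0) succ=(0,0,0) retry=(0,1,0)
3 | P CAS | counter=10 r=(9,0,0) succ=(1,0,0) retry=(0,1,0)
4 | R LOAD | counter=10 r=(9,0,10) succ=(1,0,0) retry=(0,1,0)
5 | R CAS | counter=11 r=(9,0,10) succ=(1,0,1) retry=(0,1,0)
6 | P LOAD | counter=11 r=(11,0,10) succ=(1,0,1) retry=(0,1,0)
7 | R LOAD | counter=11 r=(11,0,11) succ=(1,0,1) retry=(0,1,0)
8 | P CAS | counter=12 r=(11,0,11) succ=(2,0,1) retry=(0,1,0)
9 | Q CAS | counter=12 r=(11,0,11) succ=(2,0,1) retry=(0,2,0)
10 | P LOAD | counter=12 r=(12,0,11) succ=(2,0,1) retry=(0,2,0)
11 | P CAS | counter=13 r=(12,0,11) succ=(3,0,1) retry=(0,2,0)
12 | R CAS | counter=13 r=(12,0,11) succ=(3,0,1) retry=(0,2,1)
13 | R LOAD | counter=13 r=(12,0,13) succ=(3,0,1) retry=(0,2,1)
14 | R CAS | counter=14 r=(12,0,13) succ=(3,0,2) retry=(0,2,1)

counter=14 r=(12,0,13) succ=(3,0,2) retry=(0,2,1)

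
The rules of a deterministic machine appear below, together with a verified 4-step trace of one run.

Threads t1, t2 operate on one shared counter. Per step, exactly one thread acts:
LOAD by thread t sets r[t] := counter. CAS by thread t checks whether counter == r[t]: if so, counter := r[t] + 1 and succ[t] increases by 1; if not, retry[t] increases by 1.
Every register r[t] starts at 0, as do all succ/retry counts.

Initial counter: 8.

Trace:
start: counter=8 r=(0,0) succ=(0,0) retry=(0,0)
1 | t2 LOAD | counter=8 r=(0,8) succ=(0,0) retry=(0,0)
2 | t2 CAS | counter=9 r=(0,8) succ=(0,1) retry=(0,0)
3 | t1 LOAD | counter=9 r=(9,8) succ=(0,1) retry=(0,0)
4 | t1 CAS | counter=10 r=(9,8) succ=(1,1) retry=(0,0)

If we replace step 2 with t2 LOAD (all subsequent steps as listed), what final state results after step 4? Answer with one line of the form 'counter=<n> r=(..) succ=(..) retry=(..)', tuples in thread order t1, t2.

counter=9 r=(8,8) succ=(1,0) retry=(0,0)

(re-executing from step 2 with the substitution; state before step 2: counter=8 r=(0,8) succ=(0,0) retry=(0,0))
2 | t2 LOAD | counter=8 r=(0,8) succ=(0,0) retry=(0,0)
3 | t1 LOAD | counter=8 r=(8,8) succ=(0,0) retry=(0,0)
4 | t1 CAS | counter=9 r=(8,8) succ=(1,0) retry=(0,0)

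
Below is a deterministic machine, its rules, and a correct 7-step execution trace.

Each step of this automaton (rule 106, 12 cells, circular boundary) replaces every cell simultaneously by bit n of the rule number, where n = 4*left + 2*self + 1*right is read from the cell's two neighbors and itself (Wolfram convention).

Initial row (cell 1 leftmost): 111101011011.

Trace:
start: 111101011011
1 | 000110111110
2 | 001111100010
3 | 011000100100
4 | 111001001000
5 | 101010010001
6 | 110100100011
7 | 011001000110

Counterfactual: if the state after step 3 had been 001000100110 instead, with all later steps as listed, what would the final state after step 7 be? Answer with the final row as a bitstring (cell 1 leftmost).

001001100110

state after step 3 := 001000100110
4 | 010001001110
5 | 100010011010
6 | 000100111101
7 | 001001100110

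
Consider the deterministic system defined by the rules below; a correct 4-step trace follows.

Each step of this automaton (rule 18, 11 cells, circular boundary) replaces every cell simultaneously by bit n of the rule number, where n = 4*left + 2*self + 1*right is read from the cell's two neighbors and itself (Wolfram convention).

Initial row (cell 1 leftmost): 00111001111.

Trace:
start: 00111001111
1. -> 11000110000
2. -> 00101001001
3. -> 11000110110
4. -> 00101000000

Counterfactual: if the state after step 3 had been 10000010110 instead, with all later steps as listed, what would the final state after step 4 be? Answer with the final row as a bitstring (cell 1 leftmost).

state after step 3 := 10000010110
4. -> 01000100000

01000100000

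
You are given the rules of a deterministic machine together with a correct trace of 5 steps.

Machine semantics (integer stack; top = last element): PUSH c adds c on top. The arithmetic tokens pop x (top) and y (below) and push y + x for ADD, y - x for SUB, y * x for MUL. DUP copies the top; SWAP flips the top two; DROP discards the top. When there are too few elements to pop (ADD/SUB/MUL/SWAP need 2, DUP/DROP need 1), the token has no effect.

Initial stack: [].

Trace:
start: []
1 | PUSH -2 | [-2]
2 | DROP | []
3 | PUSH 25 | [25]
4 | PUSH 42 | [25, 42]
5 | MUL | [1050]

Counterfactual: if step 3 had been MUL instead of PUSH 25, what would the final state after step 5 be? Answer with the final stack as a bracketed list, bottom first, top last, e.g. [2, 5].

[42]

(re-executing from step 3 with the substitution; state before step 3: [])
3 | MUL | []
4 | PUSH 42 | [42]
5 | MUL | [42]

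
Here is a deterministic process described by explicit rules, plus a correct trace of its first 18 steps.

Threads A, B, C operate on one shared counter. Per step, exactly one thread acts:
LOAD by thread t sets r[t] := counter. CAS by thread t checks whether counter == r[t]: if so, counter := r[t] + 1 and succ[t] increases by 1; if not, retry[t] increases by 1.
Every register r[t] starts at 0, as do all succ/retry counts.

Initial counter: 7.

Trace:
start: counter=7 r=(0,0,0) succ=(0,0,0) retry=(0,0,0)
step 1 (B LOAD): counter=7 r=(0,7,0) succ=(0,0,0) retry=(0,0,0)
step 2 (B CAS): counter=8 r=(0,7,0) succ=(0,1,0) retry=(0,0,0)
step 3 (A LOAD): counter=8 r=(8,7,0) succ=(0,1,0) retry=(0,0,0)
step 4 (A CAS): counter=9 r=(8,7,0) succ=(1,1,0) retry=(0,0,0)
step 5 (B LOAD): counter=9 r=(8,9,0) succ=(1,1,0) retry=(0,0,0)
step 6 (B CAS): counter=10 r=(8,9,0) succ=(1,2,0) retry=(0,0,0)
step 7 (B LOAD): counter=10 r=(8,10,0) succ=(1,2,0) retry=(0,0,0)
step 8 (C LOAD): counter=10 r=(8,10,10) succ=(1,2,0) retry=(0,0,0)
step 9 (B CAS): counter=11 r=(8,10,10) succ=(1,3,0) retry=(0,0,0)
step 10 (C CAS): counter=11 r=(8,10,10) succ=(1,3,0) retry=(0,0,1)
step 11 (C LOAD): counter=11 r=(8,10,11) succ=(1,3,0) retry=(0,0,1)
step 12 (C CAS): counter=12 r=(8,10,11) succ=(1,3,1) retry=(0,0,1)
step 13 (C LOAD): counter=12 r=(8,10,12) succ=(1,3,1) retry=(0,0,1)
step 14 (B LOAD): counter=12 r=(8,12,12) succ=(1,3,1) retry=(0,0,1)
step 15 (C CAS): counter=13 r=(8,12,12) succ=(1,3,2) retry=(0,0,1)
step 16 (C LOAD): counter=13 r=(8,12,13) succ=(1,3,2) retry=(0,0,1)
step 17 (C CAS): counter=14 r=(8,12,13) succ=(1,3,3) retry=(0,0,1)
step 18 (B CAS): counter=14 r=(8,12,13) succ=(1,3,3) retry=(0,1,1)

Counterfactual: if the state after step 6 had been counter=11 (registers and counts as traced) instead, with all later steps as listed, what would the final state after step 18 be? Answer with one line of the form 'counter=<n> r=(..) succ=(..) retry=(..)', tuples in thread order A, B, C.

counter=15 r=(8,13,14) succ=(1,3,3) retry=(0,1,1)

state after step 6 := counter=11 r=(8,9,0) succ=(1,2,0) retry=(0,0,0)
step 7 (B LOAD): counter=11 r=(8,11,0) succ=(1,2,0) retry=(0,0,0)
step 8 (C LOAD): counter=11 r=(8,11,11) succ=(1,2,0) retry=(0,0,0)
step 9 (B CAS): counter=12 r=(8,11,11) succ=(1,3,0) retry=(0,0,0)
step 10 (C CAS): counter=12 r=(8,11,11) succ=(1,3,0) retry=(0,0,1)
step 11 (C LOAD): counter=12 r=(8,11,12) succ=(1,3,0) retry=(0,0,1)
step 12 (C CAS): counter=13 r=(8,11,12) succ=(1,3,1) retry=(0,0,1)
step 13 (C LOAD): counter=13 r=(8,11,13) succ=(1,3,1) retry=(0,0,1)
step 14 (B LOAD): counter=13 r=(8,13,13) succ=(1,3,1) retry=(0,0,1)
step 15 (C CAS): counter=14 r=(8,13,13) succ=(1,3,2) retry=(0,0,1)
step 16 (C LOAD): counter=14 r=(8,13,14) succ=(1,3,2) retry=(0,0,1)
step 17 (C CAS): counter=15 r=(8,13,14) succ=(1,3,3) retry=(0,0,1)
step 18 (B CAS): counter=15 r=(8,13,14) succ=(1,3,3) retry=(0,1,1)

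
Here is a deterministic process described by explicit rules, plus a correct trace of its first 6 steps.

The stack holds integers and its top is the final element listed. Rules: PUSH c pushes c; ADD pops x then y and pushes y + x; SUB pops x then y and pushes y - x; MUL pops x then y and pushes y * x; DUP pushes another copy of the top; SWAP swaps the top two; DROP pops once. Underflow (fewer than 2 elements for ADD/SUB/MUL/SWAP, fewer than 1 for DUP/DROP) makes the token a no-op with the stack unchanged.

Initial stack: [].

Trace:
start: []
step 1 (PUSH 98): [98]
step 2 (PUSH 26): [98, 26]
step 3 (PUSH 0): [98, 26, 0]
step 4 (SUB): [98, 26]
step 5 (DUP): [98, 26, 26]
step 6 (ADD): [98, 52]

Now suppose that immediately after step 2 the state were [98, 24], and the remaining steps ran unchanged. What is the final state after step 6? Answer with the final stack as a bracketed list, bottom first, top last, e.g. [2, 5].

state after step 2 := [98, 24]
step 3 (PUSH 0): [98, 24, 0]
step 4 (SUB): [98, 24]
step 5 (DUP): [98, 24, 24]
step 6 (ADD): [98, 48]

[98, 48]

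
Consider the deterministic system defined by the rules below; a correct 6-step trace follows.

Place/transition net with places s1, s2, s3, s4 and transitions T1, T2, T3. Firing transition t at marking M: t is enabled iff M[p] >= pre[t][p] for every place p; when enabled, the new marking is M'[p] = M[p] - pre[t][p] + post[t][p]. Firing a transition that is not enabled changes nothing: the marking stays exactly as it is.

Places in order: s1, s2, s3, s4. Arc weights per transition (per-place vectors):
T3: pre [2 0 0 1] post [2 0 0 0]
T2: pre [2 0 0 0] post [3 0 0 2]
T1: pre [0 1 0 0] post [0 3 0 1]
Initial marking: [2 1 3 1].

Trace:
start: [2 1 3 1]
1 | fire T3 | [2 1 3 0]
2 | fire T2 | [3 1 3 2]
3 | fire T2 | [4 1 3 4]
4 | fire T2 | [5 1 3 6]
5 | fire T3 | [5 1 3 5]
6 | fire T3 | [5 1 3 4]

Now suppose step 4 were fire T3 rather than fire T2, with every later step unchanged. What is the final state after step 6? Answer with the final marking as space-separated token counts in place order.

(re-executing from step 4 with the substitution; state before step 4: [4 1 3 4])
4 | fire T3 | [4 1 3 3]
5 | fire T3 | [4 1 3 2]
6 | fire T3 | [4 1 3 1]

4 1 3 1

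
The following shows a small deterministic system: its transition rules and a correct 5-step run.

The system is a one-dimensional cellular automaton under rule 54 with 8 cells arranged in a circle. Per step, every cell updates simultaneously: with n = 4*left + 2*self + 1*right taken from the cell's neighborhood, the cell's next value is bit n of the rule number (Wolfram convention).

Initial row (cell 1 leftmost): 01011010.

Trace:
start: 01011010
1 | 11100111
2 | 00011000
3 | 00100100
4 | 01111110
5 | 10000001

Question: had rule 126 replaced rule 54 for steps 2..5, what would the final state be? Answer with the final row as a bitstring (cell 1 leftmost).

(re-executing steps 2..5 under rule 126; state before step 2: 11100111)
2 | 00111100
3 | 01100110
4 | 11111111
5 | 00000000

00000000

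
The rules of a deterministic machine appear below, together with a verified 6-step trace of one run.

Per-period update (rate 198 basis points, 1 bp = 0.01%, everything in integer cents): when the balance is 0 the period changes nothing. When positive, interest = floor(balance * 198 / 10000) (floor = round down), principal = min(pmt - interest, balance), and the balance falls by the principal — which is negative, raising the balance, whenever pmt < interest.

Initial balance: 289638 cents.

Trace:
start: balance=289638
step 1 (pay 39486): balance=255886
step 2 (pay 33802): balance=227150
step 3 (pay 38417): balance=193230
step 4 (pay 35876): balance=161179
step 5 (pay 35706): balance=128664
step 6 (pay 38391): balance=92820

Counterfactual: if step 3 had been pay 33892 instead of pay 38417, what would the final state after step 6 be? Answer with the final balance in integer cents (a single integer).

(re-executing from step 3 with the substitution; state before step 3: balance=227150)
step 3 (pay 33892): balance=197755
step 4 (pay 35876): balance=165794
step 5 (pay 35706): balance=133370
step 6 (pay 38391): balance=97619

97619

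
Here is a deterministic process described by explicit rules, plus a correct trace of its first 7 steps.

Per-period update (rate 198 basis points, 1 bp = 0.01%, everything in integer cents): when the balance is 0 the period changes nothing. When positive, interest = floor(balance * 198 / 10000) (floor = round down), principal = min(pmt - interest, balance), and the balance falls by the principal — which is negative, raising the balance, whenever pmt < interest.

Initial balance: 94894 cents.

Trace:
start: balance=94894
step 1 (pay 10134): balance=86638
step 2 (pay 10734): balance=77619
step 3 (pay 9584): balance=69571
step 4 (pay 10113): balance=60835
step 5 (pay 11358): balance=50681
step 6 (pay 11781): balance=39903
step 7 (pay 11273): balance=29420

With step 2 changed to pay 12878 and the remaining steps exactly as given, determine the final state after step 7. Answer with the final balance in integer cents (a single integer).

(re-executing from step 2 with the substitution; state before step 2: balance=86638)
step 2 (pay 12878): balance=75475
step 3 (pay 9584): balance=67385
step 4 (pay 10113): balance=58606
step 5 (pay 11358): balance=48408
step 6 (pay 11781): balance=37585
step 7 (pay 11273): balance=27056

27056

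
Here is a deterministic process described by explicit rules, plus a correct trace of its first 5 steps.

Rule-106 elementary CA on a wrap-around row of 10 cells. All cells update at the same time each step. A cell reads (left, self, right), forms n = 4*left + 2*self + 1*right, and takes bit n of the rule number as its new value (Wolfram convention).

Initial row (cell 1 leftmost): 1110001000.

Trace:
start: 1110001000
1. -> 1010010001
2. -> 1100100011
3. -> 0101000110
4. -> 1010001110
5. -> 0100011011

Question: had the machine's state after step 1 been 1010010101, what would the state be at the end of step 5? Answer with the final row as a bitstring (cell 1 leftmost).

0101011011

state after step 1 := 1010010101
2. -> 1100101011
3. -> 0101010110
4. -> 1010101110
5. -> 0101011011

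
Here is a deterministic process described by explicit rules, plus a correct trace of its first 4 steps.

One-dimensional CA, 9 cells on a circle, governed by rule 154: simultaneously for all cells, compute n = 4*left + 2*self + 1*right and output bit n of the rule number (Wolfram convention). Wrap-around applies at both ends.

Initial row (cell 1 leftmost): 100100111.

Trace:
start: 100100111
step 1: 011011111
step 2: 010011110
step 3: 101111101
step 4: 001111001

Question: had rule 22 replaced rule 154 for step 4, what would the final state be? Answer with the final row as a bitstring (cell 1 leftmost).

000000000

(re-executing step 4 under rule 22; state before step 4: 101111101)
step 4: 000000000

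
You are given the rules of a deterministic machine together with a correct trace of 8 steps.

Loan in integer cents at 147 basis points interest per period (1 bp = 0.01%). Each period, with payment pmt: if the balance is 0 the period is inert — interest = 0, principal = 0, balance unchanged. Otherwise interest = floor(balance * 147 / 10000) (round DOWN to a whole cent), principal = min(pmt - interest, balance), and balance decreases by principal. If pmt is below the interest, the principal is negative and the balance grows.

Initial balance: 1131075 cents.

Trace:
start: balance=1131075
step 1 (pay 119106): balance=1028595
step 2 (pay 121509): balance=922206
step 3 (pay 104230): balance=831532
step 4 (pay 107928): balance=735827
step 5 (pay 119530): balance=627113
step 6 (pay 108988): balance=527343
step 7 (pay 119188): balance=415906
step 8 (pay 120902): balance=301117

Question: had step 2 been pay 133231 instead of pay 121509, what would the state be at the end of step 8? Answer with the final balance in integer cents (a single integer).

(re-executing from step 2 with the substitution; state before step 2: balance=1028595)
step 2 (pay 133231): balance=910484
step 3 (pay 104230): balance=819638
step 4 (pay 107928): balance=723758
step 5 (pay 119530): balance=614867
step 6 (pay 108988): balance=514917
step 7 (pay 119188): balance=403298
step 8 (pay 120902): balance=288324

288324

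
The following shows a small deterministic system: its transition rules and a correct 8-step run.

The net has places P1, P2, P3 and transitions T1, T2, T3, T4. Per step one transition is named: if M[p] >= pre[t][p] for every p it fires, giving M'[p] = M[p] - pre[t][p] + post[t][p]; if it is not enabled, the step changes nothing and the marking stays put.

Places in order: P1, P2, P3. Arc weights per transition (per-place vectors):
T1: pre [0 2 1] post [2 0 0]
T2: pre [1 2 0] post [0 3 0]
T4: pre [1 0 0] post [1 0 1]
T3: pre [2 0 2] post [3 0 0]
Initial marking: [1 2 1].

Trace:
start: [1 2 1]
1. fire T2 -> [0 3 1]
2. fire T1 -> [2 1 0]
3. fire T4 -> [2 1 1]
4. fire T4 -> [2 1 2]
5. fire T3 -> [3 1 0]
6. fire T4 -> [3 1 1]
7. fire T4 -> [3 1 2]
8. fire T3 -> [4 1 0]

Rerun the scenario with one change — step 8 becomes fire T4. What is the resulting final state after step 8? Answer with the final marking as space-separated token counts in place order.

3 1 3

(re-executing from step 8 with the substitution; state before step 8: [3 1 2])
8. fire T4 -> [3 1 3]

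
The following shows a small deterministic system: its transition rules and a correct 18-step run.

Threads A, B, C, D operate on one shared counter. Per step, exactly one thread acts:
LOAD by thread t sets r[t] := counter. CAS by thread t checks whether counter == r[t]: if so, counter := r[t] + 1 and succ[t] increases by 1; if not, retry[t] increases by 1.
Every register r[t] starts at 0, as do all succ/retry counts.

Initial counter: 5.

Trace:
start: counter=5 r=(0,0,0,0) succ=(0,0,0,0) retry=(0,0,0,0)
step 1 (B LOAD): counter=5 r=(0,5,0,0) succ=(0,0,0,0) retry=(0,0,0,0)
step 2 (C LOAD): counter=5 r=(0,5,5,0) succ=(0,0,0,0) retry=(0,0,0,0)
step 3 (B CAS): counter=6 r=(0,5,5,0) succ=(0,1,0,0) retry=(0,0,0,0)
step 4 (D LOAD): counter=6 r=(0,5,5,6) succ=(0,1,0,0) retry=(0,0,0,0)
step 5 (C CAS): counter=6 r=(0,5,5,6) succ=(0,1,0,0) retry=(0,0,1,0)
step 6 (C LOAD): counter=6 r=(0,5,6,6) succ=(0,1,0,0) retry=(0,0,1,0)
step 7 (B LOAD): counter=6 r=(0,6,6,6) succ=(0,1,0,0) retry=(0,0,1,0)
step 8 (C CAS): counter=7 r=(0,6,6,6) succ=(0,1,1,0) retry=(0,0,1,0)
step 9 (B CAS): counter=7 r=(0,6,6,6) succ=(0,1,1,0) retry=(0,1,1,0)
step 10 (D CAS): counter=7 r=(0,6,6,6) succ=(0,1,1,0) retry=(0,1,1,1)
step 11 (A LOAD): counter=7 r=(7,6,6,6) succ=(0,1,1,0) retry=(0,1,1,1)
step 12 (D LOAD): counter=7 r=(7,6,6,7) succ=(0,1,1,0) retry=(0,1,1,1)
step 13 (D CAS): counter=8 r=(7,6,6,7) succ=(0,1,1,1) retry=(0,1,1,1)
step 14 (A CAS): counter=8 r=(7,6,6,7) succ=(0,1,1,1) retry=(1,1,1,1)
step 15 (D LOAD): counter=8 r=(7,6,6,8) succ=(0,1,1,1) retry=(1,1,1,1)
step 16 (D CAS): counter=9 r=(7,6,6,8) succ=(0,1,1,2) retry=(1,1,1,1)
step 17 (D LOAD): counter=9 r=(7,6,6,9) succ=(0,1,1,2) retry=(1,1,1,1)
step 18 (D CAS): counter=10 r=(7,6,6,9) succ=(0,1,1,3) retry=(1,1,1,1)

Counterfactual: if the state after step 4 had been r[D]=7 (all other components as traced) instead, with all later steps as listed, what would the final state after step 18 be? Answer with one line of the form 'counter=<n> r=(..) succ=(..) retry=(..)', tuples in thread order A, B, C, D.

counter=11 r=(8,6,6,10) succ=(0,1,1,4) retry=(1,1,1,0)

state after step 4 := counter=6 r=(0,5,5,7) succ=(0,1,0,0) retry=(0,0,0,0)
step 5 (C CAS): counter=6 r=(0,5,5,7) succ=(0,1,0,0) retry=(0,0,1,0)
step 6 (C LOAD): counter=6 r=(0,5,6,7) succ=(0,1,0,0) retry=(0,0,1,0)
step 7 (B LOAD): counter=6 r=(0,6,6,7) succ=(0,1,0,0) retry=(0,0,1,0)
step 8 (C CAS): counter=7 r=(0,6,6,7) succ=(0,1,1,0) retry=(0,0,1,0)
step 9 (B CAS): counter=7 r=(0,6,6,7) succ=(0,1,1,0) retry=(0,1,1,0)
step 10 (D CAS): counter=8 r=(0,6,6,7) succ=(0,1,1,1) retry=(0,1,1,0)
step 11 (A LOAD): counter=8 r=(8,6,6,7) succ=(0,1,1,1) retry=(0,1,1,0)
step 12 (D LOAD): counter=8 r=(8,6,6,8) succ=(0,1,1,1) retry=(0,1,1,0)
step 13 (D CAS): counter=9 r=(8,6,6,8) succ=(0,1,1,2) retry=(0,1,1,0)
step 14 (A CAS): counter=9 r=(8,6,6,8) succ=(0,1,1,2) retry=(1,1,1,0)
step 15 (D LOAD): counter=9 r=(8,6,6,9) succ=(0,1,1,2) retry=(1,1,1,0)
step 16 (D CAS): counter=10 r=(8,6,6,9) succ=(0,1,1,3) retry=(1,1,1,0)
step 17 (D LOAD): counter=10 r=(8,6,6,10) succ=(0,1,1,3) retry=(1,1,1,0)
step 18 (D CAS): counter=11 r=(8,6,6,10) succ=(0,1,1,4) retry=(1,1,1,0)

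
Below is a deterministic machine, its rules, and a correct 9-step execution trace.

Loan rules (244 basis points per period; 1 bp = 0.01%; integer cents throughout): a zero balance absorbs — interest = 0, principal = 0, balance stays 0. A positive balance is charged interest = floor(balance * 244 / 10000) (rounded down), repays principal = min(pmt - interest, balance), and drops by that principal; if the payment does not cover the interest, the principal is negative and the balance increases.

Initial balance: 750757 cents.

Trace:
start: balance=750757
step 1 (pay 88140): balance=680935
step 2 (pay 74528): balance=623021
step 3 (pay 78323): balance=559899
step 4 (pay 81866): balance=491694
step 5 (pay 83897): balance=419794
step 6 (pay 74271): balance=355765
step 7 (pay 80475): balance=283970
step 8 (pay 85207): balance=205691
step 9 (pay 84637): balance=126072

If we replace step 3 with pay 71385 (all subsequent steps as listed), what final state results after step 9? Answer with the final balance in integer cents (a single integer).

134090

(re-executing from step 3 with the substitution; state before step 3: balance=623021)
step 3 (pay 71385): balance=566837
step 4 (pay 81866): balance=498801
step 5 (pay 83897): balance=427074
step 6 (pay 74271): balance=363223
step 7 (pay 80475): balance=291610
step 8 (pay 85207): balance=213518
step 9 (pay 84637): balance=134090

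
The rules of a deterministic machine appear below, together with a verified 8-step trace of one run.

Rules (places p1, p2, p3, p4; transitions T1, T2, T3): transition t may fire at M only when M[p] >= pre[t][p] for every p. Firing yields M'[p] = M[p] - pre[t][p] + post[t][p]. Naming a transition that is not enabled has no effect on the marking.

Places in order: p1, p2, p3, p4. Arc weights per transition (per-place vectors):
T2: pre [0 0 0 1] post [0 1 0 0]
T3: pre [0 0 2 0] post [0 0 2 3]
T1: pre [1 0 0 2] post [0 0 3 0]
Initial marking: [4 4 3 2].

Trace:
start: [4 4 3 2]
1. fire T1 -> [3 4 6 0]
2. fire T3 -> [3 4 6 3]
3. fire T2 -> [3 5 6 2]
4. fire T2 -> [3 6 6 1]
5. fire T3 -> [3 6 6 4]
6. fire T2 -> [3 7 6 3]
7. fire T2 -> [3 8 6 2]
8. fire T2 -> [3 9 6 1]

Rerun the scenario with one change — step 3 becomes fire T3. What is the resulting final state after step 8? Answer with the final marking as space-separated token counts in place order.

3 8 6 5

(re-executing from step 3 with the substitution; state before step 3: [3 4 6 3])
3. fire T3 -> [3 4 6 6]
4. fire T2 -> [3 5 6 5]
5. fire T3 -> [3 5 6 8]
6. fire T2 -> [3 6 6 7]
7. fire T2 -> [3 7 6 6]
8. fire T2 -> [3 8 6 5]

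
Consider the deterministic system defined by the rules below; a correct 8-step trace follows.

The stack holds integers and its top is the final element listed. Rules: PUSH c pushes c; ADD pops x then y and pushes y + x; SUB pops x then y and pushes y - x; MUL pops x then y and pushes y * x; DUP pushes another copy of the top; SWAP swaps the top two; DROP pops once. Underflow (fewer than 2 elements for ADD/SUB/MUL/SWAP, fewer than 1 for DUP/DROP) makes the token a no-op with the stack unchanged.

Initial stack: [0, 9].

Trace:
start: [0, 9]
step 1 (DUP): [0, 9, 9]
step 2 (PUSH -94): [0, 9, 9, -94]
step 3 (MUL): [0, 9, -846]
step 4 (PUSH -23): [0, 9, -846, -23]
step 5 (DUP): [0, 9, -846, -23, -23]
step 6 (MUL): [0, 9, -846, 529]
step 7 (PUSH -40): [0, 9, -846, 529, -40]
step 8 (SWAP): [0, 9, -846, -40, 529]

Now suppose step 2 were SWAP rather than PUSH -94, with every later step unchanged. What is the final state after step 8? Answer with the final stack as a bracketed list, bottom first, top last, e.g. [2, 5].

(re-executing from step 2 with the substitution; state before step 2: [0, 9, 9])
step 2 (SWAP): [0, 9, 9]
step 3 (MUL): [0, 81]
step 4 (PUSH -23): [0, 81, -23]
step 5 (DUP): [0, 81, -23, -23]
step 6 (MUL): [0, 81, 529]
step 7 (PUSH -40): [0, 81, 529, -40]
step 8 (SWAP): [0, 81, -40, 529]

[0, 81, -40, 529]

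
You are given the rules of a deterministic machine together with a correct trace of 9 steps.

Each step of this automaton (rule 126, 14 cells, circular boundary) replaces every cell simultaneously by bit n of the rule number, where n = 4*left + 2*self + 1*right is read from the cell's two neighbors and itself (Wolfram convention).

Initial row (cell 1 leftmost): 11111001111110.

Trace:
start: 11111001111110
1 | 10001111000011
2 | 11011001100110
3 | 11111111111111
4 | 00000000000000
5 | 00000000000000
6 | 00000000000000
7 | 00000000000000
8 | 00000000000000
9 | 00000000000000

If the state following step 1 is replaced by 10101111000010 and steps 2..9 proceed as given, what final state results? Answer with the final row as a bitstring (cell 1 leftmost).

00110000000011

state after step 1 := 10101111000010
2 | 11111001100111
3 | 00001111111100
4 | 00011000000110
5 | 00111100001111
6 | 11100110011001
7 | 00111111111111
8 | 11100000000001
9 | 00110000000011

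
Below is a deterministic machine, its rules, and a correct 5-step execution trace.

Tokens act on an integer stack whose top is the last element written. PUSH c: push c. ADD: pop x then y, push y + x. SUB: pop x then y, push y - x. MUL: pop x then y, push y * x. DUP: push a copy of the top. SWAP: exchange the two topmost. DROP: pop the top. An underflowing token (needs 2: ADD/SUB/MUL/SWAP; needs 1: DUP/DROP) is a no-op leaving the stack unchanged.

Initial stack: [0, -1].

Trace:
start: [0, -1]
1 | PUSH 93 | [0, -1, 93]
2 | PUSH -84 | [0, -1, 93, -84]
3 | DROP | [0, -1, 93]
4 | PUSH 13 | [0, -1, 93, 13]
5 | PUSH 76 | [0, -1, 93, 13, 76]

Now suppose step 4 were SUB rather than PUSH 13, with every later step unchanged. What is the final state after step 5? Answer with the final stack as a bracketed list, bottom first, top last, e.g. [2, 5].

[0, -94, 76]

(re-executing from step 4 with the substitution; state before step 4: [0, -1, 93])
4 | SUB | [0, -94]
5 | PUSH 76 | [0, -94, 76]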